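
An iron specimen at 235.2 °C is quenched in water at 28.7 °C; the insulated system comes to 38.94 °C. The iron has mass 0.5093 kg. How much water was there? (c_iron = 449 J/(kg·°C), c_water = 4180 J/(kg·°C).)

Net heat exchanged in the isolated system is zero:
0.5093×449×(38.94 − 235.2) + m×4180×(38.94 − 28.7) = 0
42803 m = 44880
m = 44880/42803 ≈ 1.049 kg

m ≈ 1.05 kg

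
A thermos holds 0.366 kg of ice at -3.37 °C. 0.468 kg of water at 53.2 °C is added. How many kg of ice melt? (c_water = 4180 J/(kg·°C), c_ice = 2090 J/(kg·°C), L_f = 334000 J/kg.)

Cooling the water to 0 °C releases 0.468·4180·53.2 = 104072 J.
Warming the ice to 0 °C takes 0.366·2090·3.37 = 2577.8 J, leaving 101494 J for melting.
Melting all 0.366 kg of ice would need 0.366·334000 = 122244 J.
That's not enough to melt it all — equilibrium is at 0 °C with ice remaining.
m_melt = 101494 / L_f = 0.3039 kg.

m_melted ≈ 0.304 kg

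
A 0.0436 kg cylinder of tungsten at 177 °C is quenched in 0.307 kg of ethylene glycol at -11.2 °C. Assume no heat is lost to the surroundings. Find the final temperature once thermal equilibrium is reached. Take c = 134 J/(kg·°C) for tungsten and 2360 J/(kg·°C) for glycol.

T_f ≈ -9.7 °C

Conservation of energy gives ΣQ = 0:
0.0436*134*(T − 177) + 0.307*2360*(T − (-11.2)) = 0
730.36 T = -7080.5
T = -7080.5 / 730.36 = -9.69 °C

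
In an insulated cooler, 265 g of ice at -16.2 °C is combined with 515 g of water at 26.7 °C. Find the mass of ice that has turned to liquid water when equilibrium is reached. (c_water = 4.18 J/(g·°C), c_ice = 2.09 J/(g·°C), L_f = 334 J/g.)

m_melted ≈ 145 g

Cooling the water to 0 °C releases 515×4.18×26.7 = 57477 J.
Warming the ice to 0 °C takes 265×2.09×16.2 = 8972.4 J, leaving 48505 J for melting.
To melt every bit of ice: 265×334 = 88510 J.
That's not enough to melt it all — equilibrium is at 0 °C with ice remaining.
m_melt = 48505 / L_f = 145.2 g.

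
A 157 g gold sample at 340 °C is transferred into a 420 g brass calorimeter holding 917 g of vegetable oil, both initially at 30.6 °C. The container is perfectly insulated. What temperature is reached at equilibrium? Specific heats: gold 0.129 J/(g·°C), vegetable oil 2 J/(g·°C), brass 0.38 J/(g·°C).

T_f ≈ 33.7 °C

T_f = Σ m_i c_i T_i / Σ m_i c_i:
T_f = (20.25*340 + 1834*30.6 + 159.6*30.6) / (20.25 + 1834 + 159.6)
    = 67890 / 2013.9 ≈ 33.71 °C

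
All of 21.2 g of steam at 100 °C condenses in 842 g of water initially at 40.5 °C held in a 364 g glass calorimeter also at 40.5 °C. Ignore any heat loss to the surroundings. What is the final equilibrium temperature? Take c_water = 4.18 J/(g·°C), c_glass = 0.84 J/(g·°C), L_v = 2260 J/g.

T_f ≈ 54.1 °C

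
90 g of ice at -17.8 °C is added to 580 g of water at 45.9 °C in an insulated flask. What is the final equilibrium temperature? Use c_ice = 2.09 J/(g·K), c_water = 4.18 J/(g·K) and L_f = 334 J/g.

Energy conservation, ΣQ = 0:
ice -17.8→0 °C: 90·2.09·17.8 = 3348.2
  latent heat to melt: 90·334 = 30060
  meltwater 0→T: 90·4.18·T = 376.2 T
  water cools: 580·4.18·(T − 45.9) = 2424.4(T − 45.9)
2800.6 T = 111280 − 33408 = 77872
T ≈ 27.81 °C. Since T > 0 °C, the all-ice-melts assumption holds.

T_f ≈ 27.8 °C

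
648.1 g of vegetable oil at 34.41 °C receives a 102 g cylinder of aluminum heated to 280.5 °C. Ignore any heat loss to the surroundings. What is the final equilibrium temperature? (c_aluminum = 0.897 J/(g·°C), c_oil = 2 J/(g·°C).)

Setting the total heat transfer to zero:
102·0.897·(T − 280.5) + 648.1·2·(T − 34.41) = 0
91.49(T − 280.5) + 1296.2(T − 34.41) = 0
1387.7 T = 70266
T = 70266 / 1387.7 = 50.6 °C

T_f ≈ 50.6 °C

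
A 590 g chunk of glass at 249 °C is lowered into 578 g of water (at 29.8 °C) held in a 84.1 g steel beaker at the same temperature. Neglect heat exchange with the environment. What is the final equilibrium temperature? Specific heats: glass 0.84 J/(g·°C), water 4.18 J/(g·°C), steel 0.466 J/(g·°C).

T_f ≈ 66.6 °C

With ΣQ=0 the equilibrium temperature is the m·c-weighted mean:
T_f = (495.6·249 + 2416·29.8 + 39.19·29.8) / (495.6 + 2416 + 39.19)
    = 196570 / 2950.8 ≈ 66.62 °C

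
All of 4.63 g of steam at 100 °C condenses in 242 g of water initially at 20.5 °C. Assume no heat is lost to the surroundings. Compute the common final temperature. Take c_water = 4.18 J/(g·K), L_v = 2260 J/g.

T_f ≈ 32.1 °C

Heat gained plus heat lost sum to zero:
condense steam: −4.63·2260 = −10464
  condensate cools 100→T: 4.63·4.18·(T − 100) = 19.35(T − 100)
  original water: 1011.6(T − 20.5)
1030.9 T = 10464 + 1935.3 + 20737 = 33136
T ≈ 32.14 °C, under the boiling point, so the assumption holds.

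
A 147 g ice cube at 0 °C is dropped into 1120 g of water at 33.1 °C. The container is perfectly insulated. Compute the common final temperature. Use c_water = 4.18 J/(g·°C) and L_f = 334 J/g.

Setting the total heat transfer to zero:
latent heat to melt: 147×334 = 49098; meltwater 0→T: 147×4.18×T = 614.46 T; water cools: 1120×4.18×(T − 33.1) = 4681.6(T − 33.1)
5296.1 T = 154961 − 49098 = 105863
T ≈ 19.99 °C. Since T > 0 °C, the all-ice-melts assumption holds.

T_f ≈ 20.0 °C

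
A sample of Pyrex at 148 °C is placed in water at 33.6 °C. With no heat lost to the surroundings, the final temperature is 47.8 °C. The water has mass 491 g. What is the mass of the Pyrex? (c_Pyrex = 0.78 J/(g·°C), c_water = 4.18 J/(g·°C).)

m ≈ 373 g

Heat gained plus heat lost sum to zero:
m·0.78·(47.8 − 148) + 491·4.18·(47.8 − 33.6) = 0
-78.16 m = -29144
m = -29144/-78.16 ≈ 372.9 g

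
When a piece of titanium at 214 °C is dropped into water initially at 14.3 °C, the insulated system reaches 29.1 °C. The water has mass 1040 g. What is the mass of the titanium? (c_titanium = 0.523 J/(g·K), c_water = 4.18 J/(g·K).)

Heat lost by the titanium = heat gained by the water:
m·0.523·(214 − 29.1) = 1040·4.18·(29.1 − 14.3)
96.7 m = 64339  ⇒  m ≈ 665.3 g

m ≈ 665 g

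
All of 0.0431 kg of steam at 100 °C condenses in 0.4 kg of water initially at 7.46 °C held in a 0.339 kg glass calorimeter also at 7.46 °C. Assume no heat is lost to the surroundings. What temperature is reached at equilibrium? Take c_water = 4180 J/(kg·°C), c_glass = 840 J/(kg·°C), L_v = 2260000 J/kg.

T_f ≈ 60.8 °C

Net heat exchanged in the isolated system is zero:
condense steam: −0.0431·2260000 = −97406; condensed water 100 °C→T: 180.16(T − 100); water warms: 0.4·4180·(T − 7.46) = 1672(T − 7.46); glass cup: 0.339·840·(T − 7.46) = 284.76(T − 7.46)
2136.9 T = 97406 + 18016 + 14597 = 130019
T ≈ 60.84 °C (< 100 °C, so full condensation is consistent).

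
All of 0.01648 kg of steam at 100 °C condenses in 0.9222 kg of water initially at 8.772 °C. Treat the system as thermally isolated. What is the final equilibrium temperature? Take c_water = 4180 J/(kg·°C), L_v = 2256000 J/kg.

T_f ≈ 19.8 °C

Setting the total heat transfer to zero:
condense steam: −0.01648·2256000 = −37179; condensed water 100 °C→T: 68.89(T − 100); original water: 3854.8(T − 8.772)
3923.7 T = 37179 + 6888.6 + 33814 = 77882
T ≈ 19.85 °C, under the boiling point, so the assumption holds.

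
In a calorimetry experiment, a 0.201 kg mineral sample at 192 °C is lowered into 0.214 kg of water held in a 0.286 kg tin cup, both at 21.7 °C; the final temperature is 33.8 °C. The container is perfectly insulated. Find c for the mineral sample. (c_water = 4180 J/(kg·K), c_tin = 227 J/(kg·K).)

c ≈ 365 J/(kg·K)

Conservation of energy gives ΣQ = 0:
0.201·c·(33.8 − 192) + 0.214·4180·(33.8 − 21.7) + 0.286·227·(33.8 − 21.7) = 0
-31.8 c = -11609
c = -11609/-31.8 ≈ 365.1 J/(kg·K)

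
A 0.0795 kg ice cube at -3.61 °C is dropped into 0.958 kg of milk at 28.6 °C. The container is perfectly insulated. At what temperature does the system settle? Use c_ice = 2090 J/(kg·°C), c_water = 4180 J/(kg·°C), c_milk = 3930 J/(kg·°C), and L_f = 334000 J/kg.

T_f ≈ 19.7 °C

Heat gained plus heat lost sum to zero:
ice -3.61→0 °C: 0.0795×2090×3.61 = 599.82
  melt ice: 0.0795×334000 = 26553
  warm the meltwater: 332.31 T
  milk: 3764.9(T − 28.6)
4097.2 T = 107677 − 27153 = 80524
T ≈ 19.65 °C — above 0 °C, consistent with complete melting.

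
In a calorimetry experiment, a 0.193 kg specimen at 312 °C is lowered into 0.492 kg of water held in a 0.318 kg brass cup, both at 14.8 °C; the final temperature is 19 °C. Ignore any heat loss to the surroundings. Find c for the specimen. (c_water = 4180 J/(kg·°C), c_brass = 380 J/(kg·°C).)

c ≈ 162 J/(kg·°C)

Let T be the final temperature. ΣQ_i = 0:
0.193·c·(19 − 312) + 0.492·4180·(19 − 14.8) + 0.318·380·(19 − 14.8) = 0
-56.55 c = -9145.1
c = -9145.1/-56.55 ≈ 161.7 J/(kg·°C)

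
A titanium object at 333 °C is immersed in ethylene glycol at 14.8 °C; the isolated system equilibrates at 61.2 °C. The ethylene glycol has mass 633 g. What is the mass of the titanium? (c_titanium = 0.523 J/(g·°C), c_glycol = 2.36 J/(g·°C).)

m ≈ 488 g

Heat lost by the titanium = heat gained by the glycol:
m·0.523·(333 − 61.2) = 633·2.36·(61.2 − 14.8)
142.15 m = 69316  ⇒  m ≈ 487.6 g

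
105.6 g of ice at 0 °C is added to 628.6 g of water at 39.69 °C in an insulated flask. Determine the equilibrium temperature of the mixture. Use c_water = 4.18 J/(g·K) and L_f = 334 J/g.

Energy balance with sensible and latent terms:
latent heat to melt: 105.6·334 = 35270
  meltwater 0→T: 105.6·4.18·T = 441.41 T
  water: 2627.5(T − 39.69)
3069 T = 104287 − 35270 = 69017
T ≈ 22.49 °C (positive, so assuming full melt was valid).

T_f ≈ 22.5 °C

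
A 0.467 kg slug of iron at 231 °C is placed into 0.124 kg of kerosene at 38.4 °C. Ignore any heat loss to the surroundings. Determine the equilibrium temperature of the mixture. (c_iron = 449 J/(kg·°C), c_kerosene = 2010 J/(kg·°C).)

Let T be the final temperature. ΣQ_i = 0:
0.467·449·(T − 231) + 0.124·2010·(T − 38.4) = 0
209.68(T − 231) + 249.24(T − 38.4) = 0
458.92 T = 58008
T = 58008 / 458.92 = 126 °C

T_f ≈ 126.4 °C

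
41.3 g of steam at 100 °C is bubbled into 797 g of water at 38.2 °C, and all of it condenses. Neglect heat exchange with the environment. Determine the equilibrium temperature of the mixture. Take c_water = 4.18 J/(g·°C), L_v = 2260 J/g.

Heat gained plus heat lost sum to zero:
condense steam: −41.3·2260 = −93338; condensate cools 100→T: 41.3·4.18·(T − 100) = 172.63(T − 100); water warms: 797·4.18·(T − 38.2) = 3331.5(T − 38.2)
3504.1 T = 93338 + 17263 + 127262 = 237863
T ≈ 67.88 °C — below 100 °C, confirming all the steam condensed.

T_f ≈ 67.9 °C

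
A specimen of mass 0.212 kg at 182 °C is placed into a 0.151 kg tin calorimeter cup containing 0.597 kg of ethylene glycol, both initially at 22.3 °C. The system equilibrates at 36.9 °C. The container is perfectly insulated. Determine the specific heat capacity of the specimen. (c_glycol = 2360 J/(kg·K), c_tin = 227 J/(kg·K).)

c ≈ 685 J/(kg·K)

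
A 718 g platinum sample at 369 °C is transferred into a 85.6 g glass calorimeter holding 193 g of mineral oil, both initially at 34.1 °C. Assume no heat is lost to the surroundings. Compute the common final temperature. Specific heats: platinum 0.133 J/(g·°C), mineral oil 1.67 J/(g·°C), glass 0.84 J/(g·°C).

T_f ≈ 99.4 °C

Setting the total heat transfer to zero:
718×0.133×(T − 369) + 193×1.67×(T − 34.1) + 85.6×0.84×(T − 34.1) = 0
95.49(T − 369) + 322.31(T − 34.1) + 71.9(T − 34.1) = 0
(95.49 + 322.31 + 71.9) T = 95.49×369 + 322.31×34.1 + 71.9×34.1
T = 48680/489.71 ≈ 99.41 °C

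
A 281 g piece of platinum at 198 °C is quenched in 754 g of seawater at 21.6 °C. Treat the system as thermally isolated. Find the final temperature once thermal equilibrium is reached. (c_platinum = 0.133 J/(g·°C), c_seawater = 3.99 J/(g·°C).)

T_f ≈ 23.8 °C

Set heat shed by the hot body equal to heat absorbed by the cold body:
281×0.133×(198 − T) = 754×3.99×(T − 21.6)
37.37(198 − T) = 3008.5(T − 21.6)
3045.8 T = 72383  ⇒  T ≈ 23.76 °C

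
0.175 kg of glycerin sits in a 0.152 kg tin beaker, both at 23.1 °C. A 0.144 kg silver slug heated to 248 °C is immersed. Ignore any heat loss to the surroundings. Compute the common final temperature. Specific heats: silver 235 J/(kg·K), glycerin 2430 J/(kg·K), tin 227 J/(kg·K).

T_f ≈ 38.5 °C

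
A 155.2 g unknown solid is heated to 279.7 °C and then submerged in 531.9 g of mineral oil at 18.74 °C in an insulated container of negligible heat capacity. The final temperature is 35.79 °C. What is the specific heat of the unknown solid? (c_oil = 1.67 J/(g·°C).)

Heat lost by the unknown solid = heat gained by the oil:
155.2·c·(279.7 − 35.79) = 531.9·1.67·(35.79 − 18.74)
37855 c = 15145  ⇒  c ≈ 0.4001 J/(g·°C)

c ≈ 0.4 J/(g·°C)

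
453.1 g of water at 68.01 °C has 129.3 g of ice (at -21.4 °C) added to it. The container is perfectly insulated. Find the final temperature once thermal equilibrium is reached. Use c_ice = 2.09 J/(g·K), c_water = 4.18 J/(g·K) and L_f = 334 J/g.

T_f ≈ 32.8 °C

Setting the total heat transfer to zero:
ice -21.4→0 °C: 129.3×2.09×21.4 = 5783.1; melt ice: 129.3×334 = 43186; meltwater 0→T: 129.3×4.18×T = 540.47 T; water: 1894(T − 68.01)
2434.4 T = 128808 − 48969 = 79839
T ≈ 32.80 °C — above 0 °C, consistent with complete melting.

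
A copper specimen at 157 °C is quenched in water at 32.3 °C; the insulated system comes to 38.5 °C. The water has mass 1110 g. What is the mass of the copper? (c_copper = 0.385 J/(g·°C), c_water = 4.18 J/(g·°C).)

Heat gained plus heat lost sum to zero:
m·0.385·(38.5 − 157) + 1110·4.18·(38.5 − 32.3) = 0
-45.62 m = -28767
m = -28767/-45.62 ≈ 630.5 g

m ≈ 631 g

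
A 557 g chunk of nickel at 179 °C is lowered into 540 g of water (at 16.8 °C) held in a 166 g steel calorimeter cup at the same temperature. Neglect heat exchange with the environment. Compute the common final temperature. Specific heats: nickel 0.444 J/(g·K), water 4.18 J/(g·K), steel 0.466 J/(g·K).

T_f ≈ 32.3 °C

Conservation of energy gives ΣQ = 0:
557*0.444*(T − 179) + 540*4.18*(T − 16.8) + 166*0.466*(T − 16.8) = 0
247.31(T − 179) + 2257.2(T − 16.8) + 77.36(T − 16.8) = 0
2581.9 T = 83489
T ≈ 32.34 °C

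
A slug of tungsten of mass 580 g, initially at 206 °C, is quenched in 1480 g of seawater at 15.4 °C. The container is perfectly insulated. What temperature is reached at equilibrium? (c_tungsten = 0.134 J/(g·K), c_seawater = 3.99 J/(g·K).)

Let T be the final temperature. ΣQ_i = 0:
580×0.134×(T − 206) + 1480×3.99×(T − 15.4) = 0
77.72(T − 206) + 5905.2(T − 15.4) = 0
(77.72 + 5905.2) T = 77.72×206 + 5905.2×15.4
T ≈ 17.88 °C

T_f ≈ 17.9 °C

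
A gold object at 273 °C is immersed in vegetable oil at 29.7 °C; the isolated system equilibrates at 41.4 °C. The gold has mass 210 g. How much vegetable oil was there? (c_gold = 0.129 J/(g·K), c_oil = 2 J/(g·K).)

m ≈ 268 g

Conservation of energy gives ΣQ = 0:
210×0.129×(41.4 − 273) + m×2×(41.4 − 29.7) = 0
23.4 m = 6274
m = 6274/23.4 ≈ 268.1 g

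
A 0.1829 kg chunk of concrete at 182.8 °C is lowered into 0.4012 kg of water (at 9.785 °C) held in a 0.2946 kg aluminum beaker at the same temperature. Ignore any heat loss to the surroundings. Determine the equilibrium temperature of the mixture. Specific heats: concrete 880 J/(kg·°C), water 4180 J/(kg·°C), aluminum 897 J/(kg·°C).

T_f ≈ 23.0 °C

Energy conservation, ΣQ = 0:
0.1829·880·(T − 182.8) + 0.4012·4180·(T − 9.785) + 0.2946·897·(T − 9.785) = 0
160.95(T − 182.8) + 1677(T − 9.785) + 264.26(T − 9.785) = 0
2102.2 T = 48417
T = 48417/2102.2 ≈ 23.03 °C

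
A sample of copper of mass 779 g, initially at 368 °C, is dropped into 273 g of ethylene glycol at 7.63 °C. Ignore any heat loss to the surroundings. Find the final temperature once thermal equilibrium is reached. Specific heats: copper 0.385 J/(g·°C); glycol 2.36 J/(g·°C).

Taking heat into each body as positive, Σ m c ΔT = 0:
779*0.385*(T − 368) + 273*2.36*(T − 7.63) = 0
299.92(T − 368) + 644.28(T − 7.63) = 0
944.19 T = 115285
T ≈ 122.10 °C

T_f ≈ 122.1 °C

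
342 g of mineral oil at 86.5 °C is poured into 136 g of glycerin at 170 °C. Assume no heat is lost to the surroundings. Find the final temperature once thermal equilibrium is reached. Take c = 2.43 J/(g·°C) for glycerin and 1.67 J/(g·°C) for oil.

Energy conservation, ΣQ = 0:
136×2.43×(T − 170) + 342×1.67×(T − 86.5) = 0
330.48(T − 170) + 571.14(T − 86.5) = 0
(330.48 + 571.14) T = 330.48×170 + 571.14×86.5
T = 105585 / 901.62 = 117 °C

T_f ≈ 117.1 °C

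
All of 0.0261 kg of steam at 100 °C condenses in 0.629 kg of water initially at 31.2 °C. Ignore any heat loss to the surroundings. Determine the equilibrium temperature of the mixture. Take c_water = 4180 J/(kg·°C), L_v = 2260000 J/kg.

Energy conservation, ΣQ = 0:
condense steam: −0.0261·2260000 = −58986; condensed water 100 °C→T: 109.1(T − 100); original water: 2629.2(T − 31.2)
2738.3 T = 58986 + 10910 + 82032 = 151927
T ≈ 55.48 °C — below 100 °C, confirming all the steam condensed.

T_f ≈ 55.5 °C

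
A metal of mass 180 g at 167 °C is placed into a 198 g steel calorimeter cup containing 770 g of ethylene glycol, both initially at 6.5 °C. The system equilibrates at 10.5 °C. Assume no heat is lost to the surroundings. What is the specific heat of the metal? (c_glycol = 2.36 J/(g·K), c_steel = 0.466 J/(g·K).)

Conservation of energy gives ΣQ = 0:
180×c×(10.5 − 167) + 770×2.36×(10.5 − 6.5) + 198×0.466×(10.5 − 6.5) = 0
-28170 c = -7637.9
c = -7637.9/-28170 ≈ 0.2711 J/(g·K)

c ≈ 0.271 J/(g·K)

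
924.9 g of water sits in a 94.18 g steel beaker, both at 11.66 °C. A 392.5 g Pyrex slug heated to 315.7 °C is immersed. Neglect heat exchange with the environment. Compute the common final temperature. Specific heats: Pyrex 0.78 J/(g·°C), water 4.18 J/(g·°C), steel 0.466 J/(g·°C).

Let T be the final temperature. ΣQ_i = 0:
392.5×0.78×(T − 315.7) + 924.9×4.18×(T − 11.66) + 94.18×0.466×(T − 11.66) = 0
306.15(T − 315.7) + 3866.1(T − 11.66) + 43.89(T − 11.66) = 0
4216.1 T = 142242
T = 142242/4216.1 ≈ 33.74 °C

T_f ≈ 33.7 °C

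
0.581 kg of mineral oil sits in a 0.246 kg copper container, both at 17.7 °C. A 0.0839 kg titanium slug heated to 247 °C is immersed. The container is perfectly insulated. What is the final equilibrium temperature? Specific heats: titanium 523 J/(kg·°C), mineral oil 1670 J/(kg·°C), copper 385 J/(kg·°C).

T_f ≈ 26.8 °C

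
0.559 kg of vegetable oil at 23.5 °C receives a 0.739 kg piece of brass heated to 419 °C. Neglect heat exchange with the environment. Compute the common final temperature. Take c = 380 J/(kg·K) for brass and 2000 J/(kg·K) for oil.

T_f ≈ 102.9 °C

|Q_brass| = |Q_oil|:
0.739·380·(419 − T) = 0.559·2000·(T − 23.5)
280.82(419 − T) = 1118(T − 23.5)
1398.8 T = 143937  ⇒  T ≈ 102.90 °C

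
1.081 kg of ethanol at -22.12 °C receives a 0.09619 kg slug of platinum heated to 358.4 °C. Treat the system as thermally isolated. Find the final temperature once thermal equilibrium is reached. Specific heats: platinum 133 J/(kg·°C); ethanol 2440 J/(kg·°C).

Let T be the final temperature. ΣQ_i = 0:
0.09619*133*(T − 358.4) + 1.081*2440*(T − (-22.12)) = 0
12.79(T − 358.4) + 2637.6(T − (-22.12)) = 0
(12.79 + 2637.6) T = 12.79*358.4 + 2637.6*(-22.12)
T = -53759/2650.4 ≈ -20.28 °C

T_f ≈ -20.3 °C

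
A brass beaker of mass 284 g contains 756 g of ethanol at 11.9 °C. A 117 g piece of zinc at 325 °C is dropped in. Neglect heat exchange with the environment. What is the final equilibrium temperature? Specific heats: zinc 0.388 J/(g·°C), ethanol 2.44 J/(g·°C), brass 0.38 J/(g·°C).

T_f ≈ 19.0 °C

Conservation of energy gives ΣQ = 0:
117×0.388×(T − 325) + 756×2.44×(T − 11.9) + 284×0.38×(T − 11.9) = 0
(45.4 + 1844.6 + 107.92) T = 45.4×325 + 1844.6×11.9 + 107.92×11.9
T ≈ 19.01 °C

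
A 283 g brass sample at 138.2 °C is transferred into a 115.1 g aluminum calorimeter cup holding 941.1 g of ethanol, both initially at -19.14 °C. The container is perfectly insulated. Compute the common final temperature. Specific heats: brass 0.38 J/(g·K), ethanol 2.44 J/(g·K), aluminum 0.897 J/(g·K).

T_f ≈ -12.4 °C

Setting the total heat transfer to zero:
283×0.38×(T − 138.2) + 941.1×2.44×(T − (-19.14)) + 115.1×0.897×(T − (-19.14)) = 0
107.54(T − 138.2) + 2296.3(T − (-19.14)) + 103.24(T − (-19.14)) = 0
2507.1 T = -31065
T ≈ -12.39 °C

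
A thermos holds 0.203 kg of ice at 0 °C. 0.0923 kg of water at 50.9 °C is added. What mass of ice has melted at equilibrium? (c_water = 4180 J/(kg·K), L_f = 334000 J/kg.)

Water can give up m c ΔT = 0.0923×4180×50.9 = 19638 J before reaching 0 °C.
Fully melting the ice requires m_ice L_f = 0.203×334000 = 67802 J.
19638 J < 67802 J, so only part of the ice melts and the system sits at 0 °C.
m_melt = 19638 / L_f = 0.0588 kg.

m_melted ≈ 0.0588 kg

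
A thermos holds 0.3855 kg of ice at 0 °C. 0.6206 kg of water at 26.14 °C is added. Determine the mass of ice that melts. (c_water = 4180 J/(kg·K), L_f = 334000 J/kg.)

m_melted ≈ 0.203 kg

Heat available from the water dropping to 0 °C: 0.6206·4180·26.14 = 67810 J.
Melting all 0.3855 kg of ice would need 0.3855·334000 = 128757 J.
67810 J < 128757 J, so only part of the ice melts and the system sits at 0 °C.
m_melted·334000 = 67810  ⇒  m_melted ≈ 0.203 kg.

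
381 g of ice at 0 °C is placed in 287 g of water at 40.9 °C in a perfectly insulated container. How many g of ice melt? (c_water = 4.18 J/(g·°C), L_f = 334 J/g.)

m_melted ≈ 147 g

Water can give up m c ΔT = 287·4.18·40.9 = 49066 J before reaching 0 °C.
Melting all 381 g of ice would need 381·334 = 127254 J.
That's not enough to melt it all — equilibrium is at 0 °C with ice remaining.
m_melt = 49066 / L_f = 146.9 g.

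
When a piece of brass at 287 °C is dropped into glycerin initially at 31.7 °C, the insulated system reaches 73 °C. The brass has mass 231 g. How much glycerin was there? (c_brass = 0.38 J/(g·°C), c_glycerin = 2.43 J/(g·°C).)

|Q_brass| = |Q_glycerin|:
231·0.38·(287 − 73) = m·2.43·(73 − 31.7)
100.36 m = 18785  ⇒  m ≈ 187.2 g

m ≈ 187 g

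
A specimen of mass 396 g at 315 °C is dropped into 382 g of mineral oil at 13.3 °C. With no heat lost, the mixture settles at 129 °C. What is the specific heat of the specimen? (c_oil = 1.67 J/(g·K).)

c ≈ 1 J/(g·K)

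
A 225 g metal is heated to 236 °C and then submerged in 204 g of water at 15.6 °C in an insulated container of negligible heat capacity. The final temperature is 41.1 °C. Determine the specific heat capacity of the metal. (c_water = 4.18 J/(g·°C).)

m_s c (T_s − T_f) = m_water c_water (T_f − T_0):
225×c×(236 − 41.1) = 204×4.18×(41.1 − 15.6)
43852 c = 21744  ⇒  c ≈ 0.4959 J/(g·°C)

c ≈ 0.496 J/(g·°C)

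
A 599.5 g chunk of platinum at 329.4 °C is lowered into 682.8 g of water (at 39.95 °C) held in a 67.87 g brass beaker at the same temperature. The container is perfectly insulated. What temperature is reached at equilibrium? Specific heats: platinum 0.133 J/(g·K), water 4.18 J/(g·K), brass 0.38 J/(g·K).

Energy conservation, ΣQ = 0:
599.5·0.133·(T − 329.4) + 682.8·4.18·(T − 39.95) + 67.87·0.38·(T − 39.95) = 0
(79.73 + 2854.1 + 25.79) T = 79.73·329.4 + 2854.1·39.95 + 25.79·39.95
T = 141316 / 2959.6 = 47.7 °C

T_f ≈ 47.7 °C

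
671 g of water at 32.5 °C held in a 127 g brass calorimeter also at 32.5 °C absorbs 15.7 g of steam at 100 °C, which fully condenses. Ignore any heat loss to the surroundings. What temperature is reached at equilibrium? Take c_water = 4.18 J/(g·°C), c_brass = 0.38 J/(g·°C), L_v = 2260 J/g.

T_f ≈ 46.2 °C

Energy balance with sensible and latent terms:
latent heat released on condensation: 15.7·2260 = 35482
  condensed water 100 °C→T: 65.63(T − 100)
  original water: 2804.8(T − 32.5)
  cup: 48.26(T − 32.5)
2918.7 T = 35482 + 6562.6 + 92724 = 134768
T ≈ 46.17 °C (< 100 °C, so full condensation is consistent).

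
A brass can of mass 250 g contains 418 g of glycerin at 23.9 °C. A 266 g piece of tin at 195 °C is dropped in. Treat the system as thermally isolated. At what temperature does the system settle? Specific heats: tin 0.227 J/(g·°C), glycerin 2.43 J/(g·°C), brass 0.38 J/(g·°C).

T_f ≈ 32.7 °C

With ΣQ=0 the equilibrium temperature is the m·c-weighted mean:
T_f = (60.38×195 + 1015.7×23.9 + 95×23.9) / (60.38 + 1015.7 + 95)
    = 38321 / 1171.1 ≈ 32.72 °C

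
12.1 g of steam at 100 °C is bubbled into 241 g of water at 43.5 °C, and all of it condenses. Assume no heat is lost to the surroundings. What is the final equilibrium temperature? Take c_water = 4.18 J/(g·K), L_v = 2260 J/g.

T_f ≈ 72.0 °C

Setting the total heat transfer to zero:
condense steam: −12.1·2260 = −27346
  condensate cools 100→T: 12.1·4.18·(T − 100) = 50.58(T − 100)
  original water: 1007.4(T − 43.5)
1058 T = 27346 + 5057.8 + 43821 = 76225
T ≈ 72.05 °C, under the boiling point, so the assumption holds.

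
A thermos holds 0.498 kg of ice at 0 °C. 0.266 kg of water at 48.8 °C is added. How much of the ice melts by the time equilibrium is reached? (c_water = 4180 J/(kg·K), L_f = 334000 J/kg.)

m_melted ≈ 0.162 kg

Heat available from the water dropping to 0 °C: 0.266·4180·48.8 = 54260 J.
Melting all 0.498 kg of ice would need 0.498·334000 = 166332 J.
54260 J < 166332 J, so only part of the ice melts and the system sits at 0 °C.
Mass melted = 54260/334000 ≈ 0.1625 kg.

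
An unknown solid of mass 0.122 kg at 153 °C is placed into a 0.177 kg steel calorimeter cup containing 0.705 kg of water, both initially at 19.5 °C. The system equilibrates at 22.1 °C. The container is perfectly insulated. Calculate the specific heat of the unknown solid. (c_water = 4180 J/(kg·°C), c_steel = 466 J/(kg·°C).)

Net heat exchanged in the isolated system is zero:
0.122·c·(22.1 − 153) + 0.705·4180·(22.1 − 19.5) + 0.177·466·(22.1 − 19.5) = 0
-15.97 c = -7876.4
c = -7876.4/-15.97 ≈ 493.2 J/(kg·°C)

c ≈ 493 J/(kg·°C)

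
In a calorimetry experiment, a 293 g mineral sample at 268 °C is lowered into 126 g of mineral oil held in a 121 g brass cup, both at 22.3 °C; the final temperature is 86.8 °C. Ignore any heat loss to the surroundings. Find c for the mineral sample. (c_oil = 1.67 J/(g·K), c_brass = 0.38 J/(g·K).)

Net heat exchanged in the isolated system is zero:
293×c×(86.8 − 268) + 126×1.67×(86.8 − 22.3) + 121×0.38×(86.8 − 22.3) = 0
-53092 c = -16538
c = -16538/-53092 ≈ 0.3115 J/(g·K)

c ≈ 0.311 J/(g·K)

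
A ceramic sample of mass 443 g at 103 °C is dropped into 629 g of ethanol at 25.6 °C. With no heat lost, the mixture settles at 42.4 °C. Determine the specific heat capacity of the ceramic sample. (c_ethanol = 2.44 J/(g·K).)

Heat lost by the ceramic sample = heat gained by the ethanol:
443·c·(103 − 42.4) = 629·2.44·(42.4 − 25.6)
26846 c = 25784  ⇒  c ≈ 0.9604 J/(g·K)

c ≈ 0.96 J/(g·K)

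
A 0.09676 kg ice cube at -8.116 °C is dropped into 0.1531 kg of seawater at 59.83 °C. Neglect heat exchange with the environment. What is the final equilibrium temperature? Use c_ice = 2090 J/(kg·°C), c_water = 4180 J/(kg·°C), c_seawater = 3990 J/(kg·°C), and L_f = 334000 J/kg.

Let T be the final temperature. ΣQ_i = 0:
ice -8.116→0 °C: 0.09676×2090×8.116 = 1641.3; latent heat to melt: 0.09676×334000 = 32318; warm the meltwater: 404.46 T; seawater cools: 0.1531×3990×(T − 59.83) = 610.87(T − 59.83)
1015.3 T = 36548 − 33959 = 2589.2
T ≈ 2.55 °C — above 0 °C, consistent with complete melting.

T_f ≈ 2.6 °C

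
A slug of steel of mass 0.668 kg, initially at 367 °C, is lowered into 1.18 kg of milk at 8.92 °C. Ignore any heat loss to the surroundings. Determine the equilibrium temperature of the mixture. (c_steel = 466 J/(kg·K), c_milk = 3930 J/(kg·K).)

T_f ≈ 31.4 °C

T_f = Σ m_i c_i T_i / Σ m_i c_i:
T_f = (311.29×367 + 4637.4×8.92) / (311.29 + 4637.4)
    = 155608 / 4948.7 ≈ 31.44 °C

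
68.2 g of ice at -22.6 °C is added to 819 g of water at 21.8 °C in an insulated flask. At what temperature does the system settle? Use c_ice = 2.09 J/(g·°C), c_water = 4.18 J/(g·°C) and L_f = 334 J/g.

T_f ≈ 13.1 °C

Heat gained plus heat lost sum to zero:
ice -22.6→0 °C: 68.2×2.09×22.6 = 3221.4
  melt ice: 68.2×334 = 22779
  meltwater 0→T: 68.2×4.18×T = 285.08 T
  water cools: 819×4.18×(T − 21.8) = 3423.4(T − 21.8)
3708.5 T = 74631 − 26000 = 48630
T ≈ 13.11 °C (positive, so assuming full melt was valid).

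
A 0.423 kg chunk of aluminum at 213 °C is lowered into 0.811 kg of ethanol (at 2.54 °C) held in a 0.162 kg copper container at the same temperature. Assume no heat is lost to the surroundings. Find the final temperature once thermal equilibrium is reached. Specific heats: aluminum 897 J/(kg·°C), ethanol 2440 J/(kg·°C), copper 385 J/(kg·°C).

T_f ≈ 35.5 °C

T_f = Σ m_i c_i T_i / Σ m_i c_i:
T_f = (379.43*213 + 1978.8*2.54 + 62.37*2.54) / (379.43 + 1978.8 + 62.37)
    = 86003 / 2420.6 ≈ 35.53 °C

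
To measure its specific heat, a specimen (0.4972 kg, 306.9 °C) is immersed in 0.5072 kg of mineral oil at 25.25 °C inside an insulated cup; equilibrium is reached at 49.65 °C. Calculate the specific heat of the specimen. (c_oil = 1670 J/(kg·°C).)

c ≈ 162 J/(kg·°C)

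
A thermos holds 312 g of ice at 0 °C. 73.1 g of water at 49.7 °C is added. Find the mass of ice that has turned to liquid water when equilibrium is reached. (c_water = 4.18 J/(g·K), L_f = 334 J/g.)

Water can give up m c ΔT = 73.1×4.18×49.7 = 15186 J before reaching 0 °C.
To melt every bit of ice: 312×334 = 104208 J.
15186 J < 104208 J, so only part of the ice melts and the system sits at 0 °C.
Mass melted = 15186/334 ≈ 45.47 g.

m_melted ≈ 45.5 g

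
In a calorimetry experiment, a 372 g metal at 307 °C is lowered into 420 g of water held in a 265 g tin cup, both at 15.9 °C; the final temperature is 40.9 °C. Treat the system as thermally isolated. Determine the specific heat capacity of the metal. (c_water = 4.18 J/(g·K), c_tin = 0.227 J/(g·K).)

c ≈ 0.459 J/(g·K)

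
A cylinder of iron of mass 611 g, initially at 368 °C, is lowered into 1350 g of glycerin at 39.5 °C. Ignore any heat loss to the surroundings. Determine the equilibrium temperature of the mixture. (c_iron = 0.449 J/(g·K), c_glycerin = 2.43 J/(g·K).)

Taking heat into each body as positive, Σ m c ΔT = 0:
611·0.449·(T − 368) + 1350·2.43·(T − 39.5) = 0
274.34(T − 368) + 3280.5(T − 39.5) = 0
3554.8 T = 230537
T = 230537/3554.8 ≈ 64.85 °C

T_f ≈ 64.9 °C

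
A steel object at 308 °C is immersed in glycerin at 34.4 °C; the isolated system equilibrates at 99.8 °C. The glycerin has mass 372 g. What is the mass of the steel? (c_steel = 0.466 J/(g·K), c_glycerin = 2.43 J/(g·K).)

m ≈ 609 g

Heat lost by the steel = heat gained by the glycerin:
m·0.466·(308 − 99.8) = 372·2.43·(99.8 − 34.4)
97.02 m = 59119  ⇒  m ≈ 609.3 g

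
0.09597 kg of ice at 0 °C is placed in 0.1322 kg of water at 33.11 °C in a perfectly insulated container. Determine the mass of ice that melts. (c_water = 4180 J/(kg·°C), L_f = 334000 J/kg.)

Heat available from the water dropping to 0 °C: 0.1322×4180×33.11 = 18296 J.
Melting all 0.09597 kg of ice would need 0.09597×334000 = 32054 J.
18296 J < 32054 J, so only part of the ice melts and the system sits at 0 °C.
m_melted×334000 = 18296  ⇒  m_melted ≈ 0.05478 kg.

m_melted ≈ 0.0548 kg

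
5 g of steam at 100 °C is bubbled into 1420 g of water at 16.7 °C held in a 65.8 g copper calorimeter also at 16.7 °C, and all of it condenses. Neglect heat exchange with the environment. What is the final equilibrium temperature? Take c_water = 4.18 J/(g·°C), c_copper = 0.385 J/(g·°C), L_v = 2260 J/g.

T_f ≈ 18.9 °C

Conservation of energy gives ΣQ = 0:
latent heat released on condensation: 5·2260 = 11300; condensed water 100 °C→T: 20.9(T − 100); water warms: 1420·4.18·(T − 16.7) = 5935.6(T − 16.7); cup: 25.33(T − 16.7)
5981.8 T = 11300 + 2090 + 99548 = 112938
T ≈ 18.88 °C — below 100 °C, confirming all the steam condensed.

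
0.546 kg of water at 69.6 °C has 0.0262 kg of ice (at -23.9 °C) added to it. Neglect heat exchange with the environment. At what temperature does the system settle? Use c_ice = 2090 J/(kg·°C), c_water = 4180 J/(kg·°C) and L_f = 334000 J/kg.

Energy conservation, ΣQ = 0:
warm ice to 0 °C: 0.0262·2090·(0 − (-23.9)) = 1308.7
  melt ice: 0.0262·334000 = 8750.8
  warm the meltwater: 109.52 T
  water cools: 0.546·4180·(T − 69.6) = 2282.3(T − 69.6)
2391.8 T = 158847 − 10060 = 148787
T ≈ 62.21 °C — above 0 °C, consistent with complete melting.

T_f ≈ 62.2 °C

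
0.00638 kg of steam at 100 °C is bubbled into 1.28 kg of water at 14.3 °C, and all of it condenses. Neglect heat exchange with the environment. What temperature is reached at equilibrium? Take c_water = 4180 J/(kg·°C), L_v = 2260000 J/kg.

Sum of m c ΔT and latent-heat terms is zero:
latent heat released on condensation: 0.00638×2260000 = 14419
  condensate cools 100→T: 0.00638×4180×(T − 100) = 26.67(T − 100)
  water warms: 1.28×4180×(T − 14.3) = 5350.4(T − 14.3)
5377.1 T = 14419 + 2666.8 + 76511 = 93596
T ≈ 17.41 °C — below 100 °C, confirming all the steam condensed.

T_f ≈ 17.4 °C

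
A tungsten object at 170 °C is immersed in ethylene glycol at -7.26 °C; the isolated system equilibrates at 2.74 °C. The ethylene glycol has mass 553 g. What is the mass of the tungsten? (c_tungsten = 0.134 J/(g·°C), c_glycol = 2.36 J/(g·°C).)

m ≈ 582 g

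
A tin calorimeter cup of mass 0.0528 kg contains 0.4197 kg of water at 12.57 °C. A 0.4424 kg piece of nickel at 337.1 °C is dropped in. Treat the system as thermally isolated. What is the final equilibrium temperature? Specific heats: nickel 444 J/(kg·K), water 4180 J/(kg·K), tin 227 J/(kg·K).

T_f ≈ 45.0 °C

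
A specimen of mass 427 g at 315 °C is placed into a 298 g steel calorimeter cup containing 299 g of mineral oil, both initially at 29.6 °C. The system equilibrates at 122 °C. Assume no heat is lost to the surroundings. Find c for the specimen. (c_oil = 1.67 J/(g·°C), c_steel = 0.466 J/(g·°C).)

Energy conservation, ΣQ = 0:
427×c×(122 − 315) + 299×1.67×(122 − 29.6) + 298×0.466×(122 − 29.6) = 0
-82411 c = -58969
c = -58969/-82411 ≈ 0.7156 J/(g·°C)

c ≈ 0.716 J/(g·°C)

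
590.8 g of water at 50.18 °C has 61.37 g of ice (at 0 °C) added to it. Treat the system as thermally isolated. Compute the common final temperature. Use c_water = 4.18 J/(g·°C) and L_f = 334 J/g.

T_f ≈ 37.9 °C

Setting the total heat transfer to zero:
fusion: m_ice L_f = 61.37×334 = 20498
  meltwater 0→T: 61.37×4.18×T = 256.53 T
  water: 2469.5(T − 50.18)
2726.1 T = 123922 − 20498 = 103424
T ≈ 37.94 °C — above 0 °C, consistent with complete melting.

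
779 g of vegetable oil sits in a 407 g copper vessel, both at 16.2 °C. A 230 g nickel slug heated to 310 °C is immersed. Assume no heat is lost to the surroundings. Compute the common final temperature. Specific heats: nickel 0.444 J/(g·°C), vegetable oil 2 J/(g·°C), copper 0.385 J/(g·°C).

Let T be the final temperature. ΣQ_i = 0:
230·0.444·(T − 310) + 779·2·(T − 16.2) + 407·0.385·(T − 16.2) = 0
102.12(T − 310) + 1558(T − 16.2) + 156.69(T − 16.2) = 0
(102.12 + 1558 + 156.69) T = 102.12·310 + 1558·16.2 + 156.69·16.2
T = 59435 / 1816.8 = 32.7 °C

T_f ≈ 32.7 °C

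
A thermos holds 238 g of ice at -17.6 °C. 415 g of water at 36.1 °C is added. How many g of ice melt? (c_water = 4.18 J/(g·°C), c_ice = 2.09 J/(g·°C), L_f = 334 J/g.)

Cooling the water to 0 °C releases 415·4.18·36.1 = 62623 J.
Warming the ice to 0 °C takes 238·2.09·17.6 = 8754.6 J, leaving 53868 J for melting.
To melt every bit of ice: 238·334 = 79492 J.
53868 J < 79492 J, so only part of the ice melts and the system sits at 0 °C.
m_melt = 53868 / L_f = 161.3 g.

m_melted ≈ 161 g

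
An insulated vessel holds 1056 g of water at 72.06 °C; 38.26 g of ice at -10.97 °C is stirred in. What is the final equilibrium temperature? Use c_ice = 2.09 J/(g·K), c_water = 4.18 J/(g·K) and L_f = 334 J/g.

T_f ≈ 66.6 °C

Setting the total heat transfer to zero:
ice -10.97→0 °C: 38.26·2.09·10.97 = 877.2
  melt ice: 38.26·334 = 12779
  warm the meltwater: 159.93 T
  water cools: 1056·4.18·(T − 72.06) = 4414.1(T − 72.06)
4574 T = 318079 − 13656 = 304423
T ≈ 66.55 °C. Since T > 0 °C, the all-ice-melts assumption holds.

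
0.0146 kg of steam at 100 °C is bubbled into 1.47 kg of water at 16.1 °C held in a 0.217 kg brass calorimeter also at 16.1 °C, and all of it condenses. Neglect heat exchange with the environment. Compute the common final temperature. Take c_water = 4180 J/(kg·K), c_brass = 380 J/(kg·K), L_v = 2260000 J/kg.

T_f ≈ 22.2 °C

Heat gained plus heat lost sum to zero:
latent heat released on condensation: 0.0146·2260000 = 32996; condensed water 100 °C→T: 61.03(T − 100); original water: 6144.6(T − 16.1); cup: 82.46(T − 16.1)
6288.1 T = 32996 + 6102.8 + 100256 = 139354
T ≈ 22.16 °C (< 100 °C, so full condensation is consistent).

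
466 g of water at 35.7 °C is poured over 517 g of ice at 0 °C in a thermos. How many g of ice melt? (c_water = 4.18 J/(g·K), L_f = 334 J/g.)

m_melted ≈ 208 g

Heat available from the water dropping to 0 °C: 466·4.18·35.7 = 69539 J.
To melt every bit of ice: 517·334 = 172678 J.
That's not enough to melt it all — equilibrium is at 0 °C with ice remaining.
m_melt = 69539 / L_f = 208.2 g.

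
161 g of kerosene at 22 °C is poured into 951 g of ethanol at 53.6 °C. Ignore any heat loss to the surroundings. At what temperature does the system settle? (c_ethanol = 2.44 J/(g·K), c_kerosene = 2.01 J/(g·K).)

T_f ≈ 49.7 °C

Net heat exchanged in the isolated system is zero:
951*2.44*(T − 53.6) + 161*2.01*(T − 22) = 0
(2320.4 + 323.61) T = 2320.4*53.6 + 323.61*22
T = 131495 / 2644.1 = 49.7 °C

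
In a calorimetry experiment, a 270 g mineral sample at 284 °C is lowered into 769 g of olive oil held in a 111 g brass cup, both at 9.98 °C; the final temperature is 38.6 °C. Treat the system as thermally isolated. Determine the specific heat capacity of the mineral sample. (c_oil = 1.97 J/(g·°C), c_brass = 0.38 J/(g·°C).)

Net heat exchanged in the isolated system is zero:
270×c×(38.6 − 284) + 769×1.97×(38.6 − 9.98) + 111×0.38×(38.6 − 9.98) = 0
-66258 c = -44564
c = -44564/-66258 ≈ 0.6726 J/(g·°C)

c ≈ 0.673 J/(g·°C)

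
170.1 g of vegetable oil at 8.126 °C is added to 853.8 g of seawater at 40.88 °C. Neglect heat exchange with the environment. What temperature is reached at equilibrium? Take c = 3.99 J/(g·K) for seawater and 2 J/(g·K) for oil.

T_f ≈ 37.9 °C

Conservation of energy gives ΣQ = 0:
853.8×3.99×(T − 40.88) + 170.1×2×(T − 8.126) = 0
3406.7(T − 40.88) + 340.2(T − 8.126) = 0
(3406.7 + 340.2) T = 3406.7×40.88 + 340.2×8.126
T ≈ 37.91 °C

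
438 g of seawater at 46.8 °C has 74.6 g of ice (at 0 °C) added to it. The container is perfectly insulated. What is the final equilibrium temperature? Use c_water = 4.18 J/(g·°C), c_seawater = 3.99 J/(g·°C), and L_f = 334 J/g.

Energy balance with sensible and latent terms:
melt ice: 74.6×334 = 24916
  meltwater 0→T: 74.6×4.18×T = 311.83 T
  seawater: 1747.6(T − 46.8)
2059.4 T = 81789 − 24916 = 56872
T ≈ 27.62 °C. Since T > 0 °C, the all-ice-melts assumption holds.

T_f ≈ 27.6 °C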